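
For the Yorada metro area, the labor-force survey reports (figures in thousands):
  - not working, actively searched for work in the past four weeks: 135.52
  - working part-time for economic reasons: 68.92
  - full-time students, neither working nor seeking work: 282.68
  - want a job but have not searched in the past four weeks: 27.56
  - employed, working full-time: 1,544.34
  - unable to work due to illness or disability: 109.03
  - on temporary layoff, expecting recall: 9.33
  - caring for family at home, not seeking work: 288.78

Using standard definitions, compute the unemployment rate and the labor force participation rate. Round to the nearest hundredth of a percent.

Unemployment rate ≈ 8.24%; labor force participation rate ≈ 71.29%.

Employed = 68.92 + 1,544.34 = 1,613.26 thousand (anyone who worked, including part-time for economic reasons, counts as employed).
Unemployed = 135.52 + 9.33 = 144.85 thousand (jobless and actively searching, or on temporary layoff).
Labor force = 1,613.26 + 144.85 = 1,758.11 thousand.
Not in labor force = 282.68 + 27.56 + 109.03 + 288.78 = 708.05 thousand (those not working and not actively searching are outside the labor force — including those who want a job but have given up searching).
Civilian working-age population = 1,758.11 + 708.05 = 2,466.16 thousand.
Unemployment rate = 144.85 / 1,758.11 = 8.24%.
Labor force participation rate = 1,758.11 / 2,466.16 = 71.29%.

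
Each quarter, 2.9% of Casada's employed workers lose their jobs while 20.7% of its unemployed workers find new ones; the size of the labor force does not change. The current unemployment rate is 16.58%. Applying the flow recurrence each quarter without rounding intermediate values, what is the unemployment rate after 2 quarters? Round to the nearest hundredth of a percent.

With a fixed labor force, u_{t+1} = u_t + s·(1−u_t) − f·u_t = u_t·(1−s−f) + s.
Here 1−s−f = 0.764 and s = 0.029.
u_1 = 0.165800 × 0.764 + 0.029 = 0.155671.
u_2 = 0.155671 × 0.764 + 0.029 = 0.147933.

Unemployment rate after two quarters ≈ 14.79%.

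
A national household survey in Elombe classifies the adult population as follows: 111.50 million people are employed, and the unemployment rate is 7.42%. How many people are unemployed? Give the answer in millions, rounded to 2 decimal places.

About 8.94 million are unemployed.

Let U be the number unemployed. The labor force is E + U, and U/(E+U) = 0.0742.
So U = 0.0742 × 111.50 / (1 − 0.0742) = 8.2733 / 0.9258 ≈ 8.94 million.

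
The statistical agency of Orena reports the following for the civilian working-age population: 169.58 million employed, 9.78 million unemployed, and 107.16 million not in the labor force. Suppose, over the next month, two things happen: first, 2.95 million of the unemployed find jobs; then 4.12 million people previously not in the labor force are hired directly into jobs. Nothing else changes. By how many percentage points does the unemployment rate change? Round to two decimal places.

Initially, labor force = 169.58 + 9.78 = 179.36 million, so u = 9.78/179.36 = 5.45%.
After the first change, unemployed falls and employed rises by 2.95; labor force unchanged → E = 172.53, U = 6.83, labor force = 179.36 million.
After the second change, employed and labor force both rise by 4.12; unemployed unchanged → E = 176.65, U = 6.83, labor force = 183.48 million.
New unemployment rate = 6.83 / 183.48 = 3.72%.
Change = 3.72% − 5.45% = −1.73 percentage points.

The unemployment rate changes by −1.73 percentage points.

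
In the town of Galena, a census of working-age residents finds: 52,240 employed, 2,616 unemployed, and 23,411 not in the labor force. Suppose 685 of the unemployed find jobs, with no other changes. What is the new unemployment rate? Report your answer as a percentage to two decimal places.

New unemployment rate ≈ 3.52%.

Initially, labor force = 52,240 + 2,616 = 54,856, so u = 2,616/54,856 = 4.77%.
After the change, unemployed falls and employed rises by 685; labor force unchanged → E = 52,925, U = 1,931, labor force = 54,856.
New unemployment rate = 1,931 / 54,856 = 3.52%.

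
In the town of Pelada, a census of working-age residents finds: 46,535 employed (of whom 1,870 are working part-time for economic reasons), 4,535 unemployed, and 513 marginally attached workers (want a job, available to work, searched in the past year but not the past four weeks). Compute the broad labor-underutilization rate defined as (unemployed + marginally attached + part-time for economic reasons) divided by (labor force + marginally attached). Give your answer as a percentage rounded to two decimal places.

Labor force = 46,535 + 4,535 = 51,070.
Numerator = 4,535 + 513 + 1,870 = 6,918.
Denominator = 51,070 + 513 = 51,583.
Broad rate = 6,918 / 51,583 = 13.41%.

Broad underutilization rate ≈ 13.41%.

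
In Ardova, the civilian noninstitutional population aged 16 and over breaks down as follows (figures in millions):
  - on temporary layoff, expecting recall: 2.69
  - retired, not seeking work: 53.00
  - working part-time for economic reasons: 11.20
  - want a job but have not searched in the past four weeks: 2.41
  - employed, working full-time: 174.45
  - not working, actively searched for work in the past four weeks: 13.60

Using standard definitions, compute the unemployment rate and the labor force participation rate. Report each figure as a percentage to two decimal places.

Unemployment rate ≈ 8.07%; labor force participation rate ≈ 78.47%.

Employed = 11.20 + 174.45 = 185.65 million (anyone who worked, including part-time for economic reasons, counts as employed).
Unemployed = 2.69 + 13.60 = 16.29 million (jobless and actively searching, or on temporary layoff).
Labor force = 185.65 + 16.29 = 201.94 million.
Not in labor force = 53.00 + 2.41 = 55.41 million (those not working and not actively searching are outside the labor force — including those who want a job but have given up searching).
Civilian working-age population = 201.94 + 55.41 = 257.35 million.
Unemployment rate = 16.29 / 201.94 = 8.07%.
Labor force participation rate = 201.94 / 257.35 = 78.47%.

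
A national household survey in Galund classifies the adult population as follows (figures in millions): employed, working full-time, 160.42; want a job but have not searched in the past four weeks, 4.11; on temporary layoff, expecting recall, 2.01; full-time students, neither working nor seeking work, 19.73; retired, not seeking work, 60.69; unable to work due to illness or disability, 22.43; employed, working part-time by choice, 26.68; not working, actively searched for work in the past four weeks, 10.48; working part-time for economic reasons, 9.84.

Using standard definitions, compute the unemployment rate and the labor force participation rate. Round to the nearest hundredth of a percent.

Unemployment rate ≈ 5.96%; labor force participation rate ≈ 66.19%.

Employed = 160.42 + 26.68 + 9.84 = 196.94 million (anyone who worked, including part-time for economic reasons, counts as employed).
Unemployed = 2.01 + 10.48 = 12.49 million (jobless and actively searching, or on temporary layoff).
Labor force = 196.94 + 12.49 = 209.43 million.
Not in labor force = 4.11 + 19.73 + 60.69 + 22.43 = 106.96 million (those not working and not actively searching are outside the labor force — including those who want a job but have given up searching).
Civilian working-age population = 209.43 + 106.96 = 316.39 million.
Unemployment rate = 12.49 / 209.43 = 5.96%.
Labor force participation rate = 209.43 / 316.39 = 66.19%.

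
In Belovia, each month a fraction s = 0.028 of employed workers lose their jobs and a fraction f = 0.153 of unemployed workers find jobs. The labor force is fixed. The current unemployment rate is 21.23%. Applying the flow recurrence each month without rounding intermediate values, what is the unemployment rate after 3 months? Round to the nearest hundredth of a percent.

With a fixed labor force, u_{t+1} = u_t + s·(1−u_t) − f·u_t = u_t·(1−s−f) + s.
Here 1−s−f = 0.819 and s = 0.028.
u_1 = 0.212300 × 0.819 + 0.028 = 0.201874.
u_2 = 0.201874 × 0.819 + 0.028 = 0.193335.
u_3 = 0.193335 × 0.819 + 0.028 = 0.186341.

Unemployment rate after three months ≈ 18.63%.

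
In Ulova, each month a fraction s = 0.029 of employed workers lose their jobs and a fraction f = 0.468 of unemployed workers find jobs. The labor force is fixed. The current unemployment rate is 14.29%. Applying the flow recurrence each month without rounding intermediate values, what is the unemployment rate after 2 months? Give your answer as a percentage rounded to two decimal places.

With a fixed labor force, u_{t+1} = u_t + s·(1−u_t) − f·u_t = u_t·(1−s−f) + s.
Here 1−s−f = 0.503 and s = 0.029.
u_1 = 0.142900 × 0.503 + 0.029 = 0.100879.
u_2 = 0.100879 × 0.503 + 0.029 = 0.079742.

Unemployment rate after two months ≈ 7.97%.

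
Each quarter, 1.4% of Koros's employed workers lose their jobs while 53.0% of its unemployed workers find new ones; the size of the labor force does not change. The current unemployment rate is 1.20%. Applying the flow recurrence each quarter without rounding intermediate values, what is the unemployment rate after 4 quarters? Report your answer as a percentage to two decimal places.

Unemployment rate after four quarters ≈ 2.51%.

With a fixed labor force, u_{t+1} = u_t + s·(1−u_t) − f·u_t = u_t·(1−s−f) + s.
Here 1−s−f = 0.456 and s = 0.014.
u_1 = 0.012000 × 0.456 + 0.014 = 0.019472.
u_2 = 0.019472 × 0.456 + 0.014 = 0.022879.
u_3 = 0.022879 × 0.456 + 0.014 = 0.024433.
u_4 = 0.024433 × 0.456 + 0.014 = 0.025141.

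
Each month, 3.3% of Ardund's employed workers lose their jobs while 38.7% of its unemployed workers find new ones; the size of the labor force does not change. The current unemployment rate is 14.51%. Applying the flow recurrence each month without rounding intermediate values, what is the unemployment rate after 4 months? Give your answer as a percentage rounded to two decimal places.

Unemployment rate after four months ≈ 8.61%.

With a fixed labor force, u_{t+1} = u_t + s·(1−u_t) − f·u_t = u_t·(1−s−f) + s.
Here 1−s−f = 0.580 and s = 0.033.
u_1 = 0.145100 × 0.580 + 0.033 = 0.117158.
u_2 = 0.117158 × 0.580 + 0.033 = 0.100952.
u_3 = 0.100952 × 0.580 + 0.033 = 0.091552.
u_4 = 0.091552 × 0.580 + 0.033 = 0.086100.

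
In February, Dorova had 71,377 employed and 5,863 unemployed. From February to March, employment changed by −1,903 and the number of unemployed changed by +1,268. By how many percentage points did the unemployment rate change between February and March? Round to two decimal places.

The unemployment rate changed by +1.72 percentage points.

February: labor force = 71,377 + 5,863 = 77,240; u = 5,863/77,240 = 7.59%.
March: labor force = 69,474 + 7,131 = 76,605; u = 7,131/76,605 = 9.31%.
Change = 9.31% − 7.59% = +1.72 pp.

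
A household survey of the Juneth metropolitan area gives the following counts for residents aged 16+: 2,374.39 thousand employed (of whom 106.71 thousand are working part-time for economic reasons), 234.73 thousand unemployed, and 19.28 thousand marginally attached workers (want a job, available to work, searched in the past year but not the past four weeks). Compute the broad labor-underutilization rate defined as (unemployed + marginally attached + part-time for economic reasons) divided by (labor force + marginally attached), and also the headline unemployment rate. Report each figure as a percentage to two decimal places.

Broad underutilization rate ≈ 13.72%; headline unemployment rate ≈ 9.00%.

Labor force = 2,374.39 + 234.73 = 2,609.12 thousand.
Numerator = 234.73 + 19.28 + 106.71 = 360.72 thousand.
Denominator = 2,609.12 + 19.28 = 2,628.40 thousand.
Broad rate = 360.72 / 2,628.40 = 13.72%.
Headline unemployment rate = 234.73 / 2,609.12 = 9.00%.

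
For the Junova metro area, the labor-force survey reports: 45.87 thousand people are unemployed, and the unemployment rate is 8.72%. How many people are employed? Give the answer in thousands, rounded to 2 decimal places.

Labor force = U / u = 45.87 / 0.0872 ≈ 526.03 thousand.
Employed = labor force − unemployed = 526.03 − 45.87 = 480.16 thousand.

About 480.16 thousand are employed.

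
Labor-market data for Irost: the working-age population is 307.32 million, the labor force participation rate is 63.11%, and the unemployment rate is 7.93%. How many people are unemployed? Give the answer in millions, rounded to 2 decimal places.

About 15.38 million are unemployed.

Labor force = 0.6311 × 307.32 = 193.95 million.
Unemployed = 0.0793 × 193.95 ≈ 15.38 million.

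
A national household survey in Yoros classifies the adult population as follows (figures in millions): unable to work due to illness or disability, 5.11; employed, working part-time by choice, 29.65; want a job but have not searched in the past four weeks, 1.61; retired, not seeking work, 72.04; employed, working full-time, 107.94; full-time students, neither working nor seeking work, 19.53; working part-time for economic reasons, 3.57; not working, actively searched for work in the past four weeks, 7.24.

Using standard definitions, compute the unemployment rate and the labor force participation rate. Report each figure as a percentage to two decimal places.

Employed = 29.65 + 107.94 + 3.57 = 141.16 million (anyone who worked, including part-time for economic reasons, counts as employed).
Unemployed = 7.24 million.
Labor force = 141.16 + 7.24 = 148.40 million.
Not in labor force = 5.11 + 1.61 + 72.04 + 19.53 = 98.29 million (those not working and not actively searching are outside the labor force — including those who want a job but have given up searching).
Civilian working-age population = 148.40 + 98.29 = 246.69 million.
Unemployment rate = 7.24 / 148.40 = 4.88%.
Labor force participation rate = 148.40 / 246.69 = 60.16%.

Unemployment rate ≈ 4.88%; labor force participation rate ≈ 60.16%.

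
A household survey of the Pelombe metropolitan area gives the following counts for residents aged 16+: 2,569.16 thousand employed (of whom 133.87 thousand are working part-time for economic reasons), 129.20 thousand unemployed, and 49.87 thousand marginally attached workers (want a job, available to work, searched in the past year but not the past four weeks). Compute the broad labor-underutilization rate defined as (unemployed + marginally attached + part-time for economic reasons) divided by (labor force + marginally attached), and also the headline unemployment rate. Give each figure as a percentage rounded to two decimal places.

Broad underutilization rate ≈ 11.39%; headline unemployment rate ≈ 4.79%.

Labor force = 2,569.16 + 129.20 = 2,698.36 thousand.
Numerator = 129.20 + 49.87 + 133.87 = 312.94 thousand.
Denominator = 2,698.36 + 49.87 = 2,748.23 thousand.
Broad rate = 312.94 / 2,748.23 = 11.39%.
Headline unemployment rate = 129.20 / 2,698.36 = 4.79%.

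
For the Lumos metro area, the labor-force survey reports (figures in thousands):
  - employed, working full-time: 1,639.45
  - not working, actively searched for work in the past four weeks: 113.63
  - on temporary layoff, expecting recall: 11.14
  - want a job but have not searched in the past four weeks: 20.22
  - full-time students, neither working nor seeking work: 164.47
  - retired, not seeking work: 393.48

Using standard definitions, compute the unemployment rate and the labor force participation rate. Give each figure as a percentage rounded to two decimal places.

Unemployment rate ≈ 7.07%; labor force participation rate ≈ 75.32%.

Employed = 1,639.45 thousand.
Unemployed = 113.63 + 11.14 = 124.77 thousand (jobless and actively searching, or on temporary layoff).
Labor force = 1,639.45 + 124.77 = 1,764.22 thousand.
Not in labor force = 20.22 + 164.47 + 393.48 = 578.17 thousand (those not working and not actively searching are outside the labor force — including those who want a job but have given up searching).
Civilian working-age population = 1,764.22 + 578.17 = 2,342.39 thousand.
Unemployment rate = 124.77 / 1,764.22 = 7.07%.
Labor force participation rate = 1,764.22 / 2,342.39 = 75.32%.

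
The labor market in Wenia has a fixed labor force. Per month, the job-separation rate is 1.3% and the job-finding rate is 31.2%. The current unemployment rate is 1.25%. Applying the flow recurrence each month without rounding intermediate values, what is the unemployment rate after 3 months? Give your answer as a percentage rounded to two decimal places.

With a fixed labor force, u_{t+1} = u_t + s·(1−u_t) − f·u_t = u_t·(1−s−f) + s.
Here 1−s−f = 0.675 and s = 0.013.
u_1 = 0.012500 × 0.675 + 0.013 = 0.021437.
u_2 = 0.021437 × 0.675 + 0.013 = 0.027470.
u_3 = 0.027470 × 0.675 + 0.013 = 0.031542.

Unemployment rate after three months ≈ 3.15%.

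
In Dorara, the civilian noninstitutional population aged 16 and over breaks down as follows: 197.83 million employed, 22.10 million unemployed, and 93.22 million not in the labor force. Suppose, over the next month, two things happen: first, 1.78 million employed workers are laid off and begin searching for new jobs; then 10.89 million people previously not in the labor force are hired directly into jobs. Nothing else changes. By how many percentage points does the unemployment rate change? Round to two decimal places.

The unemployment rate changes by +0.30 percentage points.

Initially, labor force = 197.83 + 22.10 = 219.93 million, so u = 22.10/219.93 = 10.05%.
After the first change, employed falls and unemployed rises by 1.78; labor force unchanged → E = 196.05, U = 23.88, labor force = 219.93 million.
After the second change, employed and labor force both rise by 10.89; unemployed unchanged → E = 206.94, U = 23.88, labor force = 230.82 million.
New unemployment rate = 23.88 / 230.82 = 10.35%.
Change = 10.35% − 10.05% = +0.30 percentage points.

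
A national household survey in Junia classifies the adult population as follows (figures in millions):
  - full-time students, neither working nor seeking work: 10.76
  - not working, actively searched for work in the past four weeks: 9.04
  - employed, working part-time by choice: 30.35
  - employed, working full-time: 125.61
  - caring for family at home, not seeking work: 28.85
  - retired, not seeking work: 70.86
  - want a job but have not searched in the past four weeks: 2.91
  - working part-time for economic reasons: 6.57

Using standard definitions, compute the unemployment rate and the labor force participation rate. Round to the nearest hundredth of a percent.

Unemployment rate ≈ 5.27%; labor force participation rate ≈ 60.21%.

Employed = 30.35 + 125.61 + 6.57 = 162.53 million (anyone who worked, including part-time for economic reasons, counts as employed).
Unemployed = 9.04 million.
Labor force = 162.53 + 9.04 = 171.57 million.
Not in labor force = 10.76 + 28.85 + 70.86 + 2.91 = 113.38 million (those not working and not actively searching are outside the labor force — including those who want a job but have given up searching).
Civilian working-age population = 171.57 + 113.38 = 284.95 million.
Unemployment rate = 9.04 / 171.57 = 5.27%.
Labor force participation rate = 171.57 / 284.95 = 60.21%.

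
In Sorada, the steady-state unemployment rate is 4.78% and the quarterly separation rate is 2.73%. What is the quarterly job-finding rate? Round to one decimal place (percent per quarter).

Job-finding rate ≈ 54.4% per quarter.

From u* = s/(s+f): f = s·(1−u)/u.
f = 2.73 × (1 − 0.0478) / 0.0478 = 2.5995 / 0.0478 ≈ 54.4% per quarter.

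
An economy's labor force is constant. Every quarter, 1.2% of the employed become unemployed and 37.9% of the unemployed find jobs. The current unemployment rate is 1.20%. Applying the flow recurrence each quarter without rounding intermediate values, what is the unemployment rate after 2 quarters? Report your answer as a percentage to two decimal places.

Unemployment rate after two quarters ≈ 2.38%.

With a fixed labor force, u_{t+1} = u_t + s·(1−u_t) − f·u_t = u_t·(1−s−f) + s.
Here 1−s−f = 0.609 and s = 0.012.
u_1 = 0.012000 × 0.609 + 0.012 = 0.019308.
u_2 = 0.019308 × 0.609 + 0.012 = 0.023759.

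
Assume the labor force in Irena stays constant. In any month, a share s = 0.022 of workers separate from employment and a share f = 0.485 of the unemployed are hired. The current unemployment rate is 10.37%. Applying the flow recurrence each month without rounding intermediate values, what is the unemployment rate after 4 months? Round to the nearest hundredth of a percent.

With a fixed labor force, u_{t+1} = u_t + s·(1−u_t) − f·u_t = u_t·(1−s−f) + s.
Here 1−s−f = 0.493 and s = 0.022.
u_1 = 0.103700 × 0.493 + 0.022 = 0.073124.
u_2 = 0.073124 × 0.493 + 0.022 = 0.058050.
u_3 = 0.058050 × 0.493 + 0.022 = 0.050619.
u_4 = 0.050619 × 0.493 + 0.022 = 0.046955.

Unemployment rate after four months ≈ 4.70%.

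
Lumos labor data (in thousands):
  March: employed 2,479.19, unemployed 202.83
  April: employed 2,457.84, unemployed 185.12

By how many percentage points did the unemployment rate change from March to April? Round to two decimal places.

The unemployment rate changed by −0.56 percentage points.

March: labor force = 2,479.19 + 202.83 = 2,682.02; u = 202.83/2,682.02 = 7.56%.
April: labor force = 2,457.84 + 185.12 = 2,642.96; u = 185.12/2,642.96 = 7.00%.
Change = 7.00% − 7.56% = −0.56 pp.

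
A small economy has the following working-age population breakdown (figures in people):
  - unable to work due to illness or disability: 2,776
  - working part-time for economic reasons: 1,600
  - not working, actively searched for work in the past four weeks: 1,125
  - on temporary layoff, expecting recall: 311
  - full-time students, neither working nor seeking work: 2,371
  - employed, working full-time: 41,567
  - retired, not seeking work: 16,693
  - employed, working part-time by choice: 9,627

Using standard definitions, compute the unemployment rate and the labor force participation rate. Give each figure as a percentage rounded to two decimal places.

Unemployment rate ≈ 2.65%; labor force participation rate ≈ 71.29%.

Employed = 1,600 + 41,567 + 9,627 = 52,794 (anyone who worked, including part-time for economic reasons, counts as employed).
Unemployed = 1,125 + 311 = 1,436 (jobless and actively searching, or on temporary layoff).
Labor force = 52,794 + 1,436 = 54,230.
Not in labor force = 2,776 + 2,371 + 16,693 = 21,840 (those not working and not actively searching are outside the labor force).
Civilian working-age population = 54,230 + 21,840 = 76,070.
Unemployment rate = 1,436 / 54,230 = 2.65%.
Labor force participation rate = 54,230 / 76,070 = 71.29%.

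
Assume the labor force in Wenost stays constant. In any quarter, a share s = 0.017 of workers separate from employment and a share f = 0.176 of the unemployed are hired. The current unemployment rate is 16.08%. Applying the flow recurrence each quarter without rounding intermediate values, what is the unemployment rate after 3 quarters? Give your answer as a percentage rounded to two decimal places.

Unemployment rate after three quarters ≈ 12.63%.

With a fixed labor force, u_{t+1} = u_t + s·(1−u_t) − f·u_t = u_t·(1−s−f) + s.
Here 1−s−f = 0.807 and s = 0.017.
u_1 = 0.160800 × 0.807 + 0.017 = 0.146766.
u_2 = 0.146766 × 0.807 + 0.017 = 0.135440.
u_3 = 0.135440 × 0.807 + 0.017 = 0.126300.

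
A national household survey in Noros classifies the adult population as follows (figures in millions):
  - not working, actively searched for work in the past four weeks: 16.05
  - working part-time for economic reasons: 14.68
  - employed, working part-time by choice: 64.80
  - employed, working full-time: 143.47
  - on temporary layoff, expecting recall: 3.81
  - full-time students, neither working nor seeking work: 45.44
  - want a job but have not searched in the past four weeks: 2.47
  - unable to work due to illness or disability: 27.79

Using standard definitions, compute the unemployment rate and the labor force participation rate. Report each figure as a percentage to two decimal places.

Employed = 14.68 + 64.80 + 143.47 = 222.95 million (anyone who worked, including part-time for economic reasons, counts as employed).
Unemployed = 16.05 + 3.81 = 19.86 million (jobless and actively searching, or on temporary layoff).
Labor force = 222.95 + 19.86 = 242.81 million.
Not in labor force = 45.44 + 2.47 + 27.79 = 75.70 million (those not working and not actively searching are outside the labor force — including those who want a job but have given up searching).
Civilian working-age population = 242.81 + 75.70 = 318.51 million.
Unemployment rate = 19.86 / 242.81 = 8.18%.
Labor force participation rate = 242.81 / 318.51 = 76.23%.

Unemployment rate ≈ 8.18%; labor force participation rate ≈ 76.23%.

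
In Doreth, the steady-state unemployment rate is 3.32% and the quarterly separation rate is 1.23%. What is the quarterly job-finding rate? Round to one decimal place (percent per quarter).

From u* = s/(s+f): f = s·(1−u)/u.
f = 1.23 × (1 − 0.0332) / 0.0332 = 1.1892 / 0.0332 ≈ 35.8% per quarter.

Job-finding rate ≈ 35.8% per quarter.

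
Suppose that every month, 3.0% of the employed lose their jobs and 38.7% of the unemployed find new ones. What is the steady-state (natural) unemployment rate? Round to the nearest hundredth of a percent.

At steady state the flows balance: s·E = f·U, so U/(E+U) = s/(s+f).
u* = 3.0 / (3.0 + 38.7) = 3.0 / 41.70 = 7.19%.

Steady-state unemployment rate ≈ 7.19%.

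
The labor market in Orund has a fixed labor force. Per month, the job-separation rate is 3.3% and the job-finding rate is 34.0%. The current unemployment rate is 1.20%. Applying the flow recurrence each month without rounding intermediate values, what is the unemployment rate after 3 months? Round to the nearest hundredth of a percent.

With a fixed labor force, u_{t+1} = u_t + s·(1−u_t) − f·u_t = u_t·(1−s−f) + s.
Here 1−s−f = 0.627 and s = 0.033.
u_1 = 0.012000 × 0.627 + 0.033 = 0.040524.
u_2 = 0.040524 × 0.627 + 0.033 = 0.058409.
u_3 = 0.058409 × 0.627 + 0.033 = 0.069622.

Unemployment rate after three months ≈ 6.96%.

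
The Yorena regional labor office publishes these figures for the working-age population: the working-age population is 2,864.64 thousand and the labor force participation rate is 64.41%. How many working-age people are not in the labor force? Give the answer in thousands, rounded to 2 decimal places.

About 1,019.53 thousand are not in the labor force.

Share not in the labor force = 1 − 0.6441 = 0.3559.
Not in labor force = 0.3559 × 2,864.64 ≈ 1,019.53 thousand.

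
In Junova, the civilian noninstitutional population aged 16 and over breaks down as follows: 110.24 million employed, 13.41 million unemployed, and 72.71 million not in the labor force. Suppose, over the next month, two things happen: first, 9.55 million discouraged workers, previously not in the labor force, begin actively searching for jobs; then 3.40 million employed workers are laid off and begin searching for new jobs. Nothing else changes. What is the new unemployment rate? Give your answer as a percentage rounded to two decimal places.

Initially, labor force = 110.24 + 13.41 = 123.65 million, so u = 13.41/123.65 = 10.85%.
After the first change, unemployed and labor force both rise by 9.55 → E = 110.24, U = 22.96, labor force = 133.20 million.
After the second change, employed falls and unemployed rises by 3.40; labor force unchanged → E = 106.84, U = 26.36, labor force = 133.20 million.
New unemployment rate = 26.36 / 133.20 = 19.79%.

New unemployment rate ≈ 19.79%.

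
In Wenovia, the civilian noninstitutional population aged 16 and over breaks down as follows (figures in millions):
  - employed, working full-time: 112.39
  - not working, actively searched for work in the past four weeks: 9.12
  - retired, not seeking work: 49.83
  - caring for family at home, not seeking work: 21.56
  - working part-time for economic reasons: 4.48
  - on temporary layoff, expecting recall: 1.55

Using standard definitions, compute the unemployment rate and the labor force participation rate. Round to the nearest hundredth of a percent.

Employed = 112.39 + 4.48 = 116.87 million (anyone who worked, including part-time for economic reasons, counts as employed).
Unemployed = 9.12 + 1.55 = 10.67 million (jobless and actively searching, or on temporary layoff).
Labor force = 116.87 + 10.67 = 127.54 million.
Not in labor force = 49.83 + 21.56 = 71.39 million (those not working and not actively searching are outside the labor force).
Civilian working-age population = 127.54 + 71.39 = 198.93 million.
Unemployment rate = 10.67 / 127.54 = 8.37%.
Labor force participation rate = 127.54 / 198.93 = 64.11%.

Unemployment rate ≈ 8.37%; labor force participation rate ≈ 64.11%.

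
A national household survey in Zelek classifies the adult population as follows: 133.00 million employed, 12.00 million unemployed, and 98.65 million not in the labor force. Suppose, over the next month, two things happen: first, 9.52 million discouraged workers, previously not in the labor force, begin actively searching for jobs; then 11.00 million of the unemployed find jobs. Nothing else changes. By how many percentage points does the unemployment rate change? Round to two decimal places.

Initially, labor force = 133.00 + 12.00 = 145.00 million, so u = 12.00/145.00 = 8.28%.
After the first change, unemployed and labor force both rise by 9.52 → E = 133.00, U = 21.52, labor force = 154.52 million.
After the second change, unemployed falls and employed rises by 11.00; labor force unchanged → E = 144.00, U = 10.52, labor force = 154.52 million.
New unemployment rate = 10.52 / 154.52 = 6.81%.
Change = 6.81% − 8.28% = −1.47 percentage points.

The unemployment rate changes by −1.47 percentage points.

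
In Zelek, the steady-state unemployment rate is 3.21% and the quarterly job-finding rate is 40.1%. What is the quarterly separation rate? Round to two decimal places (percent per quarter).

From u* = s/(s+f): s = u·f/(1−u).
s = 0.0321 × 40.1 / (1 − 0.0321) = 1.2872 / 0.9679 ≈ 1.33% per quarter.

Separation rate ≈ 1.33% per quarter.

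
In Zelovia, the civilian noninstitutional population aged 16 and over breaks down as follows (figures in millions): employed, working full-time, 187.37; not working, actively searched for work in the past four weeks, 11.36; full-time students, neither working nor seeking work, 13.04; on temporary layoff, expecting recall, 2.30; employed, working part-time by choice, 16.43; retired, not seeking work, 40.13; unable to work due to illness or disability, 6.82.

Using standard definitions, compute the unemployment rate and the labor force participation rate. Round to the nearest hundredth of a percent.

Unemployment rate ≈ 6.28%; labor force participation rate ≈ 78.38%.

Employed = 187.37 + 16.43 = 203.80 million.
Unemployed = 11.36 + 2.30 = 13.66 million (jobless and actively searching, or on temporary layoff).
Labor force = 203.80 + 13.66 = 217.46 million.
Not in labor force = 13.04 + 40.13 + 6.82 = 59.99 million (those not working and not actively searching are outside the labor force).
Civilian working-age population = 217.46 + 59.99 = 277.45 million.
Unemployment rate = 13.66 / 217.46 = 6.28%.
Labor force participation rate = 217.46 / 277.45 = 78.38%.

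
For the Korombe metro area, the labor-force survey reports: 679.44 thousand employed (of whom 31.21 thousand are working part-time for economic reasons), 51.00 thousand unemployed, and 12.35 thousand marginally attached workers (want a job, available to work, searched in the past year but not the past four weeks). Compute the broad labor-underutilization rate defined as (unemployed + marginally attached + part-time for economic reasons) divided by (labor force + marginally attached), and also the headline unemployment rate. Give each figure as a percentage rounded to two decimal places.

Labor force = 679.44 + 51.00 = 730.44 thousand.
Numerator = 51.00 + 12.35 + 31.21 = 94.56 thousand.
Denominator = 730.44 + 12.35 = 742.79 thousand.
Broad rate = 94.56 / 742.79 = 12.73%.
Headline unemployment rate = 51.00 / 730.44 = 6.98%.

Broad underutilization rate ≈ 12.73%; headline unemployment rate ≈ 6.98%.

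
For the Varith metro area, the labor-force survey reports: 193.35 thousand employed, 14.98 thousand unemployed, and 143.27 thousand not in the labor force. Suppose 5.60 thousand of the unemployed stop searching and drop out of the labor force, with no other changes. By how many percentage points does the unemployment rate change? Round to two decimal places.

The unemployment rate changes by −2.56 percentage points.

Initially, labor force = 193.35 + 14.98 = 208.33 thousand, so u = 14.98/208.33 = 7.19%.
After the change, unemployed and labor force both fall by 5.60 → E = 193.35, U = 9.38, labor force = 202.73 thousand.
New unemployment rate = 9.38 / 202.73 = 4.63%.
Change = 4.63% − 7.19% = −2.56 percentage points.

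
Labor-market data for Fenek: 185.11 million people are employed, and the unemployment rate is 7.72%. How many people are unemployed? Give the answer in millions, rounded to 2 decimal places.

About 15.49 million are unemployed.

Let U be the number unemployed. The labor force is E + U, and U/(E+U) = 0.0772.
So U = 0.0772 × 185.11 / (1 − 0.0772) = 14.2905 / 0.9228 ≈ 15.49 million.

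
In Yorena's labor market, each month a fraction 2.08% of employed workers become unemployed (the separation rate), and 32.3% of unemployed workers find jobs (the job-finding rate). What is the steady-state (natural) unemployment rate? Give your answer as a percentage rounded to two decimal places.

Steady-state unemployment rate ≈ 6.05%.

At steady state the flows balance: s·E = f·U, so U/(E+U) = s/(s+f).
u* = 2.08 / (2.08 + 32.3) = 2.08 / 34.38 = 6.05%.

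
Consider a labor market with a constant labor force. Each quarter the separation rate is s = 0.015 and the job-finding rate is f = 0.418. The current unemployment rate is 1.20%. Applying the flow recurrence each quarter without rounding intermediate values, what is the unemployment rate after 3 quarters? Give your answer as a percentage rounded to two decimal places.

With a fixed labor force, u_{t+1} = u_t + s·(1−u_t) − f·u_t = u_t·(1−s−f) + s.
Here 1−s−f = 0.567 and s = 0.015.
u_1 = 0.012000 × 0.567 + 0.015 = 0.021804.
u_2 = 0.021804 × 0.567 + 0.015 = 0.027363.
u_3 = 0.027363 × 0.567 + 0.015 = 0.030515.

Unemployment rate after three quarters ≈ 3.05%.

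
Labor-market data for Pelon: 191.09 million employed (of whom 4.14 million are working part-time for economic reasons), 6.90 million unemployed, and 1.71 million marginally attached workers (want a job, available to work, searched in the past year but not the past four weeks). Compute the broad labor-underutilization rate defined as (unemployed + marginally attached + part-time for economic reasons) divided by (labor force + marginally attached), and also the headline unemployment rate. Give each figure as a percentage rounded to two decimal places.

Labor force = 191.09 + 6.90 = 197.99 million.
Numerator = 6.90 + 1.71 + 4.14 = 12.75 million.
Denominator = 197.99 + 1.71 = 199.70 million.
Broad rate = 12.75 / 199.70 = 6.38%.
Headline unemployment rate = 6.90 / 197.99 = 3.49%.

Broad underutilization rate ≈ 6.38%; headline unemployment rate ≈ 3.49%.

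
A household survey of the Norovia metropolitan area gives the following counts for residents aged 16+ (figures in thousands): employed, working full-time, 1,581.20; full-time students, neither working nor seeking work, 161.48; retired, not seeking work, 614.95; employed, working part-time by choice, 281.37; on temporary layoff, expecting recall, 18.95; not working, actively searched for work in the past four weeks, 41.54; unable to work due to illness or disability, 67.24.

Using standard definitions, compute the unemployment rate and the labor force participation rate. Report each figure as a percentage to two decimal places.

Employed = 1,581.20 + 281.37 = 1,862.57 thousand.
Unemployed = 18.95 + 41.54 = 60.49 thousand (jobless and actively searching, or on temporary layoff).
Labor force = 1,862.57 + 60.49 = 1,923.06 thousand.
Not in labor force = 161.48 + 614.95 + 67.24 = 843.67 thousand (those not working and not actively searching are outside the labor force).
Civilian working-age population = 1,923.06 + 843.67 = 2,766.73 thousand.
Unemployment rate = 60.49 / 1,923.06 = 3.15%.
Labor force participation rate = 1,923.06 / 2,766.73 = 69.51%.

Unemployment rate ≈ 3.15%; labor force participation rate ≈ 69.51%.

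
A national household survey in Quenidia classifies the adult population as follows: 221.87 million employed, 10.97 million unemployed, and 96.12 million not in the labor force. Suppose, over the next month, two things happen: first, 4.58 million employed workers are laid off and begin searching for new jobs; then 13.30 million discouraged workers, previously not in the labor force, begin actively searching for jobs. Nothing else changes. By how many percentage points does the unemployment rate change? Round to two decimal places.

Initially, labor force = 221.87 + 10.97 = 232.84 million, so u = 10.97/232.84 = 4.71%.
After the first change, employed falls and unemployed rises by 4.58; labor force unchanged → E = 217.29, U = 15.55, labor force = 232.84 million.
After the second change, unemployed and labor force both rise by 13.30 → E = 217.29, U = 28.85, labor force = 246.14 million.
New unemployment rate = 28.85 / 246.14 = 11.72%.
Change = 11.72% − 4.71% = +7.01 percentage points.

The unemployment rate changes by +7.01 percentage points.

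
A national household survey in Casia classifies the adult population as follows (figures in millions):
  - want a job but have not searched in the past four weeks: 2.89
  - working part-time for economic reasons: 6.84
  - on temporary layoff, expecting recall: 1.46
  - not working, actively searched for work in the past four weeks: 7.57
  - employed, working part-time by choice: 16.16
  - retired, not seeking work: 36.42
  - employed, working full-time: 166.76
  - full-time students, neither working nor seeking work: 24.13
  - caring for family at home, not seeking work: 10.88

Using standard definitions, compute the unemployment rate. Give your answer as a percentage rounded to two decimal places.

Unemployment rate ≈ 4.54%.

Employed = 6.84 + 16.16 + 166.76 = 189.76 million (anyone who worked, including part-time for economic reasons, counts as employed).
Unemployed = 1.46 + 7.57 = 9.03 million (jobless and actively searching, or on temporary layoff).
Labor force = 189.76 + 9.03 = 198.79 million.
Unemployment rate = 9.03 / 198.79 = 4.54%.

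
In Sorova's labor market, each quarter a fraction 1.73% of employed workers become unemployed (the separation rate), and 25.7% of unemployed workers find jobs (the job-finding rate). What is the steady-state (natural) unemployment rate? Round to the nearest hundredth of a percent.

Steady-state unemployment rate ≈ 6.31%.

At steady state the flows balance: s·E = f·U, so U/(E+U) = s/(s+f).
u* = 1.73 / (1.73 + 25.7) = 1.73 / 27.43 = 6.31%.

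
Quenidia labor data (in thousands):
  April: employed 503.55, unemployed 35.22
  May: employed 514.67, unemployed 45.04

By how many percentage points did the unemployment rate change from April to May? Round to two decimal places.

April: labor force = 503.55 + 35.22 = 538.77; u = 35.22/538.77 = 6.54%.
May: labor force = 514.67 + 45.04 = 559.71; u = 45.04/559.71 = 8.05%.
Change = 8.05% − 6.54% = +1.51 pp.

The unemployment rate changed by +1.51 percentage points.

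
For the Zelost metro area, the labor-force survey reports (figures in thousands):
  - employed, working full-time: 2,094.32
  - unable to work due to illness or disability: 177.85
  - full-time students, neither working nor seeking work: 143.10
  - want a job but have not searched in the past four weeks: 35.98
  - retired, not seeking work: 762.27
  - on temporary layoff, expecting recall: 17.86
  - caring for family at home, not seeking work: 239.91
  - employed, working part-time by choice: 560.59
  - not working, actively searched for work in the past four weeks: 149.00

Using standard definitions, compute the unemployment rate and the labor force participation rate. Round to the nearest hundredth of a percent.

Unemployment rate ≈ 5.91%; labor force participation rate ≈ 67.49%.

Employed = 2,094.32 + 560.59 = 2,654.91 thousand.
Unemployed = 17.86 + 149.00 = 166.86 thousand (jobless and actively searching, or on temporary layoff).
Labor force = 2,654.91 + 166.86 = 2,821.77 thousand.
Not in labor force = 177.85 + 143.10 + 35.98 + 762.27 + 239.91 = 1,359.11 thousand (those not working and not actively searching are outside the labor force — including those who want a job but have given up searching).
Civilian working-age population = 2,821.77 + 1,359.11 = 4,180.88 thousand.
Unemployment rate = 166.86 / 2,821.77 = 5.91%.
Labor force participation rate = 2,821.77 / 4,180.88 = 67.49%.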